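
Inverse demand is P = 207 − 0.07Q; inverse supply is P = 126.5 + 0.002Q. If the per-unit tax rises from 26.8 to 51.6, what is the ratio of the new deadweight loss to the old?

3.707

Competitive equilibrium: 207 − 0.07Q = 126.5 + 0.002Q → Q* = 1118.0556, P* = 128.7361.
For a per-unit tax t: ΔQ = t/0.072, so DWL = ½·t·(t/0.072) = t²/0.144.
At t = 26.8: DWL = 4987.778. At t = 51.6: DWL = 18490.
Ratio = (51.6/26.8)² = 3.707.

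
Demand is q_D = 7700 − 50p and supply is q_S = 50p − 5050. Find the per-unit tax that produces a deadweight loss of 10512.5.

29

In inverse form: demand p = 154 − 0.02q, supply p = 101 + 0.02q.
Competitive equilibrium: 154 − 0.02q = 101 + 0.02q → q* = 1325, p* = 127.5.
A tax t gives Δq = t/0.04 and wedge t, so DWL = t²/0.08.
t²/0.08 = 10512.5 → t² = 841 → t = 29.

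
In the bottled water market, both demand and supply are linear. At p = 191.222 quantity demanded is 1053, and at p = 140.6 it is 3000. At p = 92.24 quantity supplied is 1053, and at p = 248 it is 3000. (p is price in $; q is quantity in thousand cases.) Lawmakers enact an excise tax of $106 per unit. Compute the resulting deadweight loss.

$53000 thousand

Demand slope = (140.6 − 191.222)/(3000 − 1053) = −0.026, so p = 218.6 − 0.026q.
Supply slope = (248 − 92.24)/(3000 − 1053) = 0.08, so p = 8 + 0.08q.
Competitive equilibrium: 218.6 − 0.026q = 8 + 0.08q → q* = 1986.7925, p* = 166.9434.
With the tax, the buyer price exceeds the seller price by 106: (218.6 − 0.026q) − (8 + 0.08q) = 106 → q' = 986.7925.
Δq = 1986.7925 − 986.7925 = 1000; the wedge equals the tax, 106.
Welfare loss = ½ × 1000 × 106 = $53000 thousand.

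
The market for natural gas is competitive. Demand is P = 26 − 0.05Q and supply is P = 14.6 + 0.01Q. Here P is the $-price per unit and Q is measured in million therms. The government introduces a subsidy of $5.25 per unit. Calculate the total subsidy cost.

Competitive equilibrium: 26 − 0.05Q = 14.6 + 0.01Q → Q* = 190, P* = 16.5.
The subsidy lowers effective supply by 5.25: P = 9.35 + 0.01Q.
New quantity: 26 − 0.05Q = 9.35 + 0.01Q → Q' = 277.5.
Total subsidy cost = 5.25 × 277.5 = $1456.875 million.

$1456.875 million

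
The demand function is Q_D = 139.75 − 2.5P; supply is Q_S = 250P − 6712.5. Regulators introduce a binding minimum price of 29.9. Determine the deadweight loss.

In inverse form: demand P = 55.9 − 0.4Q, supply P = 26.85 + 0.004Q.
Competitive equilibrium: 55.9 − 0.4Q = 26.85 + 0.004Q → Q* = 71.9059, P* = 27.1376.
At the floor P = 29.9, quantity demanded = (55.9 − 29.9)/0.4 = 65.
Sellers' marginal cost at Q' = 65: 26.85 + 0.004·65 = 27.11.
ΔQ = 71.9059 − 65 = 6.9059; wedge = 29.9 − 27.11 = 2.79.
Deadweight loss = ½ × 6.9059 × 2.79 = 9.63.

9.63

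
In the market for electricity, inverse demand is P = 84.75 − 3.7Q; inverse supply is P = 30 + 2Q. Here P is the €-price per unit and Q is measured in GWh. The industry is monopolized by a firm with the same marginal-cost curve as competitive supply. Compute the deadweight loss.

Competitive equilibrium: 84.75 − 3.7Q = 30 + 2Q → Q* = 9.6053, P* = 49.2105.
Marginal revenue: MR = 84.75 − 7.4Q. Set MR = MC: 84.75 − 7.4Q = 30 + 2Q → Q_m = 5.8245.
Price P_m = 84.75 − 3.7·5.8245 = 63.1994; MC(Q_m) = 30 + 2·5.8245 = 41.649.
Competitive Q* = 9.6053, so ΔQ = 3.7808; wedge = 63.1994 − 41.649 = 21.5504.
The triangle = ½ × 3.7808 × 21.5504 = €40.74.

€40.74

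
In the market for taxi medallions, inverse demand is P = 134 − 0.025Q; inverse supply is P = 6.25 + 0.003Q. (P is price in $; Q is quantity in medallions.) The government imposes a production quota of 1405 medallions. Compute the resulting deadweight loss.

$139577.29

Competitive equilibrium: 134 − 0.025Q = 6.25 + 0.003Q → Q* = 4562.5, P* = 19.9375.
At Q = 1405: demand price = 134 − 0.025·1405 = 98.875; supply price = 6.25 + 0.003·1405 = 10.465.
ΔQ = 4562.5 − 1405 = 3157.5; wedge = 98.875 − 10.465 = 88.41.
DWL = ½ × 3157.5 × 88.41 = $139577.29.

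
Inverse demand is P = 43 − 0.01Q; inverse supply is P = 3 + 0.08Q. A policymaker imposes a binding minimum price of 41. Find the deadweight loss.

2688.89

Competitive equilibrium: 43 − 0.01Q = 3 + 0.08Q → Q* = 444.4444, P* = 38.5556.
At the floor P = 41, quantity demanded = (43 − 41)/0.01 = 200.
Sellers' marginal cost at Q' = 200: 3 + 0.08·200 = 19.
ΔQ = 444.4444 − 200 = 244.4444; wedge = 41 − 19 = 22.
Welfare loss = ½ × 244.4444 × 22 = 2688.89.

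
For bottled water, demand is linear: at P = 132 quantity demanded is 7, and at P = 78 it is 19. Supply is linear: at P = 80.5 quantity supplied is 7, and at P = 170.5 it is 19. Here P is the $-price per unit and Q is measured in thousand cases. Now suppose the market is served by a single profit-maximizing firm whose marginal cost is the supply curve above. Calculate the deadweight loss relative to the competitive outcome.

$56.90 thousand

Demand slope = (78 − 132)/(19 − 7) = −4.5, so P = 163.5 − 4.5Q.
Supply slope = (170.5 − 80.5)/(19 − 7) = 7.5, so P = 28 + 7.5Q.
Competitive equilibrium: 163.5 − 4.5Q = 28 + 7.5Q → Q* = 11.2917, P* = 112.6875.
Marginal revenue: MR = 163.5 − 9Q. Set MR = MC: 163.5 − 9Q = 28 + 7.5Q → Q_m = 8.2121.
Price P_m = 163.5 − 4.5·8.2121 = 126.5456; MC(Q_m) = 28 + 7.5·8.2121 = 89.5908.
Competitive Q* = 11.2917, so ΔQ = 3.0796; wedge = 126.5456 − 89.5908 = 36.9548.
DWL = ½ × 3.0796 × 36.9548 = $56.90 thousand.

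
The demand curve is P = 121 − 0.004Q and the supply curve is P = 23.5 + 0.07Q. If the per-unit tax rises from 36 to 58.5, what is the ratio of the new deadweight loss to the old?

Competitive equilibrium: 121 − 0.004Q = 23.5 + 0.07Q → Q* = 1317.5676, P* = 115.7297.
For a per-unit tax t: ΔQ = t/0.074, so DWL = ½·t·(t/0.074) = t²/0.148.
At t = 36: DWL = 8756.757. At t = 58.5: DWL = 23123.311.
Ratio = (58.5/36)² = 2.641.

2.641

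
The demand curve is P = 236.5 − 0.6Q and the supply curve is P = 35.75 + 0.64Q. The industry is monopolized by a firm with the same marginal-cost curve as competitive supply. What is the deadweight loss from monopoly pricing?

1727.93

Competitive equilibrium: 236.5 − 0.6Q = 35.75 + 0.64Q → Q* = 161.8952, P* = 139.3629.
Marginal revenue: MR = 236.5 − 1.2Q. Set MR = MC: 236.5 − 1.2Q = 35.75 + 0.64Q → Q_m = 109.1033.
Price P_m = 236.5 − 0.6·109.1033 = 171.038; MC(Q_m) = 35.75 + 0.64·109.1033 = 105.5761.
Competitive Q* = 161.8952, so ΔQ = 52.7919; wedge = 171.038 − 105.5761 = 65.4619.
The triangle = ½ × 52.7919 × 65.4619 = 1727.93.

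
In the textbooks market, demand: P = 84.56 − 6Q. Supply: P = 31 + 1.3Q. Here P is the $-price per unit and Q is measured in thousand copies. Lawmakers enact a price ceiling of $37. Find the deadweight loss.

$27.04 thousand

Competitive equilibrium: 84.56 − 6Q = 31 + 1.3Q → Q* = 7.337, P* = 40.5381.
At the ceiling P = 37, quantity supplied = (37 − 31)/1.3 = 4.6154.
Willingness to pay at Q' = 4.6154: 84.56 − 6·4.6154 = 56.8676.
ΔQ = 7.337 − 4.6154 = 2.7216; wedge = 56.8676 − 37 = 19.8676.
The triangle = ½ × 2.7216 × 19.8676 = $27.04 thousand.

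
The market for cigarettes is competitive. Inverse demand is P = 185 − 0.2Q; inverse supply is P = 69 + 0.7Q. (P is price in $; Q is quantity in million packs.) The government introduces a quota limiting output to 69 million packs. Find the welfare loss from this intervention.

Competitive equilibrium: 185 − 0.2Q = 69 + 0.7Q → Q* = 128.8889, P* = 159.2222.
At Q = 69: demand price = 185 − 0.2·69 = 171.2; supply price = 69 + 0.7·69 = 117.3.
ΔQ = 128.8889 − 69 = 59.8889; wedge = 171.2 − 117.3 = 53.9.
Welfare loss = ½ × 59.8889 × 53.9 = $1614.01 million.

$1614.01 million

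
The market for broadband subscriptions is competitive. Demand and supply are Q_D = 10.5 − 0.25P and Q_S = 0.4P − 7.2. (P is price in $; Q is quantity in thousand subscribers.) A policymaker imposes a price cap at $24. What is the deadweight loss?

In inverse form: demand P = 42 − 4Q, supply P = 18 + 2.5Q.
Competitive equilibrium: 42 − 4Q = 18 + 2.5Q → Q* = 3.6923, P* = 27.2308.
At the ceiling P = 24, quantity supplied = (24 − 18)/2.5 = 2.4.
Willingness to pay at Q' = 2.4: 42 − 4·2.4 = 32.4.
ΔQ = 3.6923 − 2.4 = 1.2923; wedge = 32.4 − 24 = 8.4.
The triangle = ½ × 1.2923 × 8.4 = $5.43 thousand.

$5.43 thousand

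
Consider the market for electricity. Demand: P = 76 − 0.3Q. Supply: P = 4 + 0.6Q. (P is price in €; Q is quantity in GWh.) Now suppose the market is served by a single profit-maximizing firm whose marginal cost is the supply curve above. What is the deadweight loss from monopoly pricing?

Competitive equilibrium: 76 − 0.3Q = 4 + 0.6Q → Q* = 80, P* = 52.
Marginal revenue: MR = 76 − 0.6Q. Set MR = MC: 76 − 0.6Q = 4 + 0.6Q → Q_m = 60.
Price P_m = 76 − 0.3·60 = 58; MC(Q_m) = 4 + 0.6·60 = 40.
Competitive Q* = 80, so ΔQ = 20; wedge = 58 − 40 = 18.
DWL = ½ × 20 × 18 = €180.

€180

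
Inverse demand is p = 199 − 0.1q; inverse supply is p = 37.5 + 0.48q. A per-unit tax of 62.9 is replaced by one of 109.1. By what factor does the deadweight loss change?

3.008

Competitive equilibrium: 199 − 0.1q = 37.5 + 0.48q → q* = 278.4483, p* = 171.1552.
For a per-unit tax t: Δq = t/0.58, so DWL = ½·t·(t/0.58) = t²/1.16.
At t = 62.9: DWL = 3410.698. At t = 109.1: DWL = 10261.043.
Ratio = (109.1/62.9)² = 3.008.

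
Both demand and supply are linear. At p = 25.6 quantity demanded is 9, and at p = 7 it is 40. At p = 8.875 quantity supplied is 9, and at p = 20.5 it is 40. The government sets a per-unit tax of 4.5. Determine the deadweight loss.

10.38

Demand slope = (7 − 25.6)/(40 − 9) = −0.6, so p = 31 − 0.6q.
Supply slope = (20.5 − 8.875)/(40 − 9) = 0.375, so p = 5.5 + 0.375q.
Competitive equilibrium: 31 − 0.6q = 5.5 + 0.375q → q* = 26.1538, p* = 15.3077.
With the tax, the buyer price exceeds the seller price by 4.5: (31 − 0.6q) − (5.5 + 0.375q) = 4.5 → q' = 21.5385.
Δq = 26.1538 − 21.5385 = 4.6153; the wedge equals the tax, 4.5.
Welfare loss = ½ × 4.6153 × 4.5 = 10.38.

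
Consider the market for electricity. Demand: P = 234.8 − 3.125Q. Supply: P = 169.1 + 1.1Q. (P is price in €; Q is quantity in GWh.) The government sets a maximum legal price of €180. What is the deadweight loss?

€67.23

Competitive equilibrium: 234.8 − 3.125Q = 169.1 + 1.1Q → Q* = 15.5503, P* = 186.2053.
At the ceiling P = 180, quantity supplied = (180 − 169.1)/1.1 = 9.9091.
Willingness to pay at Q' = 9.9091: 234.8 − 3.125·9.9091 = 203.8341.
ΔQ = 15.5503 − 9.9091 = 5.6412; wedge = 203.8341 − 180 = 23.8341.
DWL = ½ × 5.6412 × 23.8341 = €67.23.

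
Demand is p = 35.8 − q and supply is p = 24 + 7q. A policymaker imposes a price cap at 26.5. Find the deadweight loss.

5

Competitive equilibrium: 35.8 − q = 24 + 7q → q* = 1.475, p* = 34.325.
At the ceiling p = 26.5, quantity supplied = (26.5 − 24)/7 = 0.3571.
Willingness to pay at q' = 0.3571: 35.8 − 1·0.3571 = 35.4429.
Δq = 1.475 − 0.3571 = 1.1179; wedge = 35.4429 − 26.5 = 8.9429.
Welfare loss = ½ × 1.1179 × 8.9429 = 5.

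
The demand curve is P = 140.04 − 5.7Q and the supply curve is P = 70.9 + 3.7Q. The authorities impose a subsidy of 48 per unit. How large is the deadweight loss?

Competitive equilibrium: 140.04 − 5.7Q = 70.9 + 3.7Q → Q* = 7.3553, P* = 98.1147.
The subsidy lowers effective supply by 48: P = 22.9 + 3.7Q.
New quantity: 140.04 − 5.7Q = 22.9 + 3.7Q → Q' = 12.4617.
Overproduction ΔQ = 12.4617 − 7.3553 = 5.1064; wedge = subsidy = 48.
DWL = ½ × 5.1064 × 48 = 122.55.

122.55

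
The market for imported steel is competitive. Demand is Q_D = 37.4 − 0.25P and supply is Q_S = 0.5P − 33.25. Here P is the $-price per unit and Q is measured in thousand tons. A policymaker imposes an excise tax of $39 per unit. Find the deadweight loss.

In inverse form: demand P = 149.6 − 4Q, supply P = 66.5 + 2Q.
Competitive equilibrium: 149.6 − 4Q = 66.5 + 2Q → Q* = 13.85, P* = 94.2.
With the tax, the buyer price exceeds the seller price by 39: (149.6 − 4Q) − (66.5 + 2Q) = 39 → Q' = 7.35.
ΔQ = 13.85 − 7.35 = 6.5; the wedge equals the tax, 39.
Welfare loss = ½ × 6.5 × 39 = $126.75 thousand.

$126.75 thousand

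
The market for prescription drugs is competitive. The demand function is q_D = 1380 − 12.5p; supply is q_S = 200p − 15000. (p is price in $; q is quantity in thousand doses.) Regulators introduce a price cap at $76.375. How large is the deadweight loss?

In inverse form: demand p = 110.4 − 0.08q, supply p = 75 + 0.005q.
Competitive equilibrium: 110.4 − 0.08q = 75 + 0.005q → q* = 416.4706, p* = 77.0824.
At the ceiling p = 76.375, quantity supplied = (76.375 − 75)/0.005 = 275.
Willingness to pay at q' = 275: 110.4 − 0.08·275 = 88.4.
Δq = 416.4706 − 275 = 141.4706; wedge = 88.4 − 76.375 = 12.025.
The triangle = ½ × 141.4706 × 12.025 = $850.59 thousand.

$850.59 thousand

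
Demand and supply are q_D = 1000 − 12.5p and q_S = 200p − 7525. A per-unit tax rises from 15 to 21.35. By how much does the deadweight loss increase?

In inverse form: demand p = 80 − 0.08q, supply p = 37.625 + 0.005q.
Competitive equilibrium: 80 − 0.08q = 37.625 + 0.005q → q* = 498.5294, p* = 40.1176.
For a per-unit tax t: Δq = t/0.085, so DWL = ½·t·(t/0.085) = t²/0.17.
At t = 15: DWL = 1323.529. At t = 21.35: DWL = 2681.309.
Increase = 2681.309 − 1323.529 = 1357.78.

1357.78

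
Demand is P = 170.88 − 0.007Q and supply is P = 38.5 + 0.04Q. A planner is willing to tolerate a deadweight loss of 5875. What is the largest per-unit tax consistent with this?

23.5

Competitive equilibrium: 170.88 − 0.007Q = 38.5 + 0.04Q → Q* = 2816.5957, P* = 151.1638.
A tax t gives ΔQ = t/0.047 and wedge t, so DWL = t²/0.094.
t²/0.094 = 5875 → t² = 552.25 → t = 23.5.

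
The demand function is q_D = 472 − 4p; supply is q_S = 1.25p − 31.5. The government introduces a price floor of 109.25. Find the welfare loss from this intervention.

1496

In inverse form: demand p = 118 − 0.25q, supply p = 25.2 + 0.8q.
Competitive equilibrium: 118 − 0.25q = 25.2 + 0.8q → q* = 88.381, p* = 95.9048.
At the floor p = 109.25, quantity demanded = (118 − 109.25)/0.25 = 35.
Sellers' marginal cost at q' = 35: 25.2 + 0.8·35 = 53.2.
Δq = 88.381 − 35 = 53.381; wedge = 109.25 − 53.2 = 56.05.
The triangle = ½ × 53.381 × 56.05 = 1496.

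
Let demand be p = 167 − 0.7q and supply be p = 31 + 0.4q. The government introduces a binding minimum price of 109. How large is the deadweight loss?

Competitive equilibrium: 167 − 0.7q = 31 + 0.4q → q* = 123.6364, p* = 80.4545.
At the floor p = 109, quantity demanded = (167 − 109)/0.7 = 82.8571.
Sellers' marginal cost at q' = 82.8571: 31 + 0.4·82.8571 = 64.1428.
Δq = 123.6364 − 82.8571 = 40.7793; wedge = 109 − 64.1428 = 44.8572.
The triangle = ½ × 40.7793 × 44.8572 = 914.62.

914.62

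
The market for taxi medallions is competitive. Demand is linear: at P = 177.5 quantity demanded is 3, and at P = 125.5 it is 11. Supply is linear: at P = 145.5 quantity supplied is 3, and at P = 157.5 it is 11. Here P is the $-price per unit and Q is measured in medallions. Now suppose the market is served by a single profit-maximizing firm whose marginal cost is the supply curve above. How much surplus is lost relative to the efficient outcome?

$39.39

Demand slope = (125.5 − 177.5)/(11 − 3) = −6.5, so P = 197 − 6.5Q.
Supply slope = (157.5 − 145.5)/(11 − 3) = 1.5, so P = 141 + 1.5Q.
Competitive equilibrium: 197 − 6.5Q = 141 + 1.5Q → Q* = 7, P* = 151.5.
Marginal revenue: MR = 197 − 13Q. Set MR = MC: 197 − 13Q = 141 + 1.5Q → Q_m = 3.8621.
Price P_m = 197 − 6.5·3.8621 = 171.8964; MC(Q_m) = 141 + 1.5·3.8621 = 146.7932.
Competitive Q* = 7, so ΔQ = 3.1379; wedge = 171.8964 − 146.7932 = 25.1032.
DWL = ½ × 3.1379 × 25.1032 = $39.39.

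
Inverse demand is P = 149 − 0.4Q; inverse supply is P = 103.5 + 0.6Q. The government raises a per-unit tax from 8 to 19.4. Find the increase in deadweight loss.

Competitive equilibrium: 149 − 0.4Q = 103.5 + 0.6Q → Q* = 45.5, P* = 130.8.
For a per-unit tax t: ΔQ = t/1, so DWL = ½·t·(t/1) = t²/2.
At t = 8: DWL = 32. At t = 19.4: DWL = 188.18.
Increase = 188.18 − 32 = 156.18.

156.18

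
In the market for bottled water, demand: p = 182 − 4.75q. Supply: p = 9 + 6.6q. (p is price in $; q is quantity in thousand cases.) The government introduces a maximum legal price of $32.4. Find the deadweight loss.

Competitive equilibrium: 182 − 4.75q = 9 + 6.6q → q* = 15.2423, p* = 109.5991.
At the ceiling p = 32.4, quantity supplied = (32.4 − 9)/6.6 = 3.5455.
Willingness to pay at q' = 3.5455: 182 − 4.75·3.5455 = 165.1589.
Δq = 15.2423 − 3.5455 = 11.6968; wedge = 165.1589 − 32.4 = 132.7589.
The triangle = ½ × 11.6968 × 132.7589 = $776.43 thousand.

$776.43 thousand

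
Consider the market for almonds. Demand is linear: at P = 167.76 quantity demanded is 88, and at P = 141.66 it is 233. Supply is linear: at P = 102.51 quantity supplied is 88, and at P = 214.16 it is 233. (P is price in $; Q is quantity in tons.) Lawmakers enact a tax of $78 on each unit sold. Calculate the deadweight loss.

Demand slope = (141.66 − 167.76)/(233 − 88) = −0.18, so P = 183.6 − 0.18Q.
Supply slope = (214.16 − 102.51)/(233 − 88) = 0.77, so P = 34.75 + 0.77Q.
Competitive equilibrium: 183.6 − 0.18Q = 34.75 + 0.77Q → Q* = 156.6842, P* = 155.3968.
With the tax, the buyer price exceeds the seller price by 78: (183.6 − 0.18Q) − (34.75 + 0.77Q) = 78 → Q' = 74.5789.
ΔQ = 156.6842 − 74.5789 = 82.1053; the wedge equals the tax, 78.
The triangle = ½ × 82.1053 × 78 = $3202.11.

$3202.11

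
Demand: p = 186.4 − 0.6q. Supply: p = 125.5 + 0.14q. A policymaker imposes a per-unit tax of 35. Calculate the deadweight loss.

827.70

Competitive equilibrium: 186.4 − 0.6q = 125.5 + 0.14q → q* = 82.2973, p* = 137.0216.
With the tax, the buyer price exceeds the seller price by 35: (186.4 − 0.6q) − (125.5 + 0.14q) = 35 → q' = 35.
Δq = 82.2973 − 35 = 47.2973; the wedge equals the tax, 35.
Deadweight loss = ½ × 47.2973 × 35 = 827.70.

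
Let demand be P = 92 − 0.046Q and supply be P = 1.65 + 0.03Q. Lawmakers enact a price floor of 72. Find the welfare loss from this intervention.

21605.51

Competitive equilibrium: 92 − 0.046Q = 1.65 + 0.03Q → Q* = 1188.81579, P* = 37.31447.
At the floor P = 72, quantity demanded = (92 − 72)/0.046 = 434.78261.
Sellers' marginal cost at Q' = 434.78261: 1.65 + 0.03·434.78261 = 14.69348.
ΔQ = 1188.81579 − 434.78261 = 754.03318; wedge = 72 − 14.69348 = 57.30652.
Welfare loss = ½ × 754.03318 × 57.30652 = 21605.51.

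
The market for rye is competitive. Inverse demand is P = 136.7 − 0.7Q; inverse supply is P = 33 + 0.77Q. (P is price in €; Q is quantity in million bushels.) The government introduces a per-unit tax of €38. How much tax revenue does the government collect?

Competitive equilibrium: 136.7 − 0.7Q = 33 + 0.77Q → Q* = 70.5442, P* = 87.319.
With the tax, the buyer price exceeds the seller price by 38: (136.7 − 0.7Q) − (33 + 0.77Q) = 38 → Q' = 44.6939.
Tax revenue = 38 × 44.6939 = €1698.37 million.

€1698.37 million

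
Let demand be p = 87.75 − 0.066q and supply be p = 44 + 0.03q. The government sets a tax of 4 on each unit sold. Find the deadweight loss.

Competitive equilibrium: 87.75 − 0.066q = 44 + 0.03q → q* = 455.7292, p* = 57.6719.
With the tax, the buyer price exceeds the seller price by 4: (87.75 − 0.066q) − (44 + 0.03q) = 4 → q' = 414.0625.
Δq = 455.7292 − 414.0625 = 41.6667; the wedge equals the tax, 4.
Deadweight loss = ½ × 41.6667 × 4 = 83.33.

83.33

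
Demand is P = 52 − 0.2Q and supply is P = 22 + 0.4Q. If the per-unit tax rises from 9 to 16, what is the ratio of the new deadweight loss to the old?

Competitive equilibrium: 52 − 0.2Q = 22 + 0.4Q → Q* = 50, P* = 42.
For a per-unit tax t: ΔQ = t/0.6, so DWL = ½·t·(t/0.6) = t²/1.2.
At t = 9: DWL = 67.5. At t = 16: DWL = 213.333.
Ratio = (16/9)² = 3.160.

3.160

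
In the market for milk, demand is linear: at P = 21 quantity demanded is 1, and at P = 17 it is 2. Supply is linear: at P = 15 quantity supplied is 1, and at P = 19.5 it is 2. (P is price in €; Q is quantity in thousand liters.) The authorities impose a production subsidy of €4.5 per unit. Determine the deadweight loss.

€1.19 thousand

Demand slope = (17 − 21)/(2 − 1) = −4, so P = 25 − 4Q.
Supply slope = (19.5 − 15)/(2 − 1) = 4.5, so P = 10.5 + 4.5Q.
Competitive equilibrium: 25 − 4Q = 10.5 + 4.5Q → Q* = 1.7059, P* = 18.1765.
The subsidy lowers effective supply by 4.5: P = 6 + 4.5Q.
New quantity: 25 − 4Q = 6 + 4.5Q → Q' = 2.2353.
Overproduction ΔQ = 2.2353 − 1.7059 = 0.5294; wedge = subsidy = 4.5.
DWL = ½ × 0.5294 × 4.5 = €1.19 thousand.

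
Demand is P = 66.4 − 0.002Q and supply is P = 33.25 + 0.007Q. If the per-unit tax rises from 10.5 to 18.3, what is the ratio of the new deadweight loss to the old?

3.038

Competitive equilibrium: 66.4 − 0.002Q = 33.25 + 0.007Q → Q* = 3683.3333, P* = 59.0333.
For a per-unit tax t: ΔQ = t/0.009, so DWL = ½·t·(t/0.009) = t²/0.018.
At t = 10.5: DWL = 6125. At t = 18.3: DWL = 18605.
Ratio = (18.3/10.5)² = 3.038.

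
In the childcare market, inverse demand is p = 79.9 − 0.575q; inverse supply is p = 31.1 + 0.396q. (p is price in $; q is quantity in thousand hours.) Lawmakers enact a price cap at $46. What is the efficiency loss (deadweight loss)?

Competitive equilibrium: 79.9 − 0.575q = 31.1 + 0.396q → q* = 50.2575, p* = 51.002.
At the ceiling p = 46, quantity supplied = (46 − 31.1)/0.396 = 37.6263.
Willingness to pay at q' = 37.6263: 79.9 − 0.575·37.6263 = 58.2649.
Δq = 50.2575 − 37.6263 = 12.6312; wedge = 58.2649 − 46 = 12.2649.
Deadweight loss = ½ × 12.6312 × 12.2649 = $77.46 thousand.

$77.46 thousand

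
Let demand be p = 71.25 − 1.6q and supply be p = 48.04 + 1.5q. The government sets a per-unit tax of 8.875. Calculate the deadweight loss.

Competitive equilibrium: 71.25 − 1.6q = 48.04 + 1.5q → q* = 7.4871, p* = 59.2706.
With the tax, the buyer price exceeds the seller price by 8.875: (71.25 − 1.6q) − (48.04 + 1.5q) = 8.875 → q' = 4.6242.
Δq = 7.4871 − 4.6242 = 2.8629; the wedge equals the tax, 8.875.
The triangle = ½ × 2.8629 × 8.875 = 12.70.

12.70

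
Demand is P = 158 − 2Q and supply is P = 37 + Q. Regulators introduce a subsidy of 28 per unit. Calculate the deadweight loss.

Competitive equilibrium: 158 − 2Q = 37 + Q → Q* = 40.3333, P* = 77.3333.
The subsidy lowers effective supply by 28: P = 9 + Q.
New quantity: 158 − 2Q = 9 + Q → Q' = 49.6667.
Overproduction ΔQ = 49.6667 − 40.3333 = 9.3334; wedge = subsidy = 28.
The triangle = ½ × 9.3334 × 28 = 130.67.

130.67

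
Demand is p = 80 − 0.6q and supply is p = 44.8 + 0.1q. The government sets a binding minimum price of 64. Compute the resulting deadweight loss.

Competitive equilibrium: 80 − 0.6q = 44.8 + 0.1q → q* = 50.2857, p* = 49.8286.
At the floor p = 64, quantity demanded = (80 − 64)/0.6 = 26.6667.
Sellers' marginal cost at q' = 26.6667: 44.8 + 0.1·26.6667 = 47.4667.
Δq = 50.2857 − 26.6667 = 23.619; wedge = 64 − 47.4667 = 16.5333.
Welfare loss = ½ × 23.619 × 16.5333 = 195.25.

195.25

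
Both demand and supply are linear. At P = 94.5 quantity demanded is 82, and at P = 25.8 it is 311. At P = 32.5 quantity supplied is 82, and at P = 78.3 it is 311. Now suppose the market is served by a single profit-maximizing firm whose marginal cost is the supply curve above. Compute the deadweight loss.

Demand slope = (25.8 − 94.5)/(311 − 82) = −0.3, so P = 119.1 − 0.3Q.
Supply slope = (78.3 − 32.5)/(311 − 82) = 0.2, so P = 16.1 + 0.2Q.
Competitive equilibrium: 119.1 − 0.3Q = 16.1 + 0.2Q → Q* = 206, P* = 57.3.
Marginal revenue: MR = 119.1 − 0.6Q. Set MR = MC: 119.1 − 0.6Q = 16.1 + 0.2Q → Q_m = 128.75.
Price P_m = 119.1 − 0.3·128.75 = 80.475; MC(Q_m) = 16.1 + 0.2·128.75 = 41.85.
Competitive Q* = 206, so ΔQ = 77.25; wedge = 80.475 − 41.85 = 38.625.
Welfare loss = ½ × 77.25 × 38.625 = 1491.89.

1491.89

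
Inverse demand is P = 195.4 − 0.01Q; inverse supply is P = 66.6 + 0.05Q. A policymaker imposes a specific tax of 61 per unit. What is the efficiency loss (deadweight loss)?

31008.33

Competitive equilibrium: 195.4 − 0.01Q = 66.6 + 0.05Q → Q* = 2146.6667, P* = 173.9333.
With the tax, the buyer price exceeds the seller price by 61: (195.4 − 0.01Q) − (66.6 + 0.05Q) = 61 → Q' = 1130.
ΔQ = 2146.6667 − 1130 = 1016.6667; the wedge equals the tax, 61.
Welfare loss = ½ × 1016.6667 × 61 = 31008.33.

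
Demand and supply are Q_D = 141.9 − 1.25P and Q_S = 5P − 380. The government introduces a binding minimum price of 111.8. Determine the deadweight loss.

625.52

In inverse form: demand P = 113.52 − 0.8Q, supply P = 76 + 0.2Q.
Competitive equilibrium: 113.52 − 0.8Q = 76 + 0.2Q → Q* = 37.52, P* = 83.504.
At the floor P = 111.8, quantity demanded = (113.52 − 111.8)/0.8 = 2.15.
Sellers' marginal cost at Q' = 2.15: 76 + 0.2·2.15 = 76.43.
ΔQ = 37.52 − 2.15 = 35.37; wedge = 111.8 − 76.43 = 35.37.
The triangle = ½ × 35.37 × 35.37 = 625.52.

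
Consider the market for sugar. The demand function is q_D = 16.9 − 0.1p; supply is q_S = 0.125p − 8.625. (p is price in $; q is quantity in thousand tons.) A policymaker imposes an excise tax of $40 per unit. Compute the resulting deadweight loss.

In inverse form: demand p = 169 − 10q, supply p = 69 + 8q.
Competitive equilibrium: 169 − 10q = 69 + 8q → q* = 5.55556, p* = 113.44444.
With the tax, the buyer price exceeds the seller price by 40: (169 − 10q) − (69 + 8q) = 40 → q' = 3.33333.
Δq = 5.55556 − 3.33333 = 2.22223; the wedge equals the tax, 40.
The triangle = ½ × 2.22223 × 40 = $44.44 thousand.

$44.44 thousand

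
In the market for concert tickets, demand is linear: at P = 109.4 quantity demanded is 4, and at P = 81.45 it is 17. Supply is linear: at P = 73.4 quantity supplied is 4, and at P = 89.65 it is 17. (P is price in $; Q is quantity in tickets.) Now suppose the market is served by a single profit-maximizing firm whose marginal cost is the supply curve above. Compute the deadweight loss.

$54.29

Demand slope = (81.45 − 109.4)/(17 − 4) = −2.15, so P = 118 − 2.15Q.
Supply slope = (89.65 − 73.4)/(17 − 4) = 1.25, so P = 68.4 + 1.25Q.
Competitive equilibrium: 118 − 2.15Q = 68.4 + 1.25Q → Q* = 14.5882, P* = 86.6353.
Marginal revenue: MR = 118 − 4.3Q. Set MR = MC: 118 − 4.3Q = 68.4 + 1.25Q → Q_m = 8.9369.
Price P_m = 118 − 2.15·8.9369 = 98.7857; MC(Q_m) = 68.4 + 1.25·8.9369 = 79.5711.
Competitive Q* = 14.5882, so ΔQ = 5.6513; wedge = 98.7857 − 79.5711 = 19.2146.
The triangle = ½ × 5.6513 × 19.2146 = $54.29.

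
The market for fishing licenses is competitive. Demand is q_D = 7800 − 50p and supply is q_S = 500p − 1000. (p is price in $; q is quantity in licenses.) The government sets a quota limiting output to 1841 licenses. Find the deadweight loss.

In inverse form: demand p = 156 − 0.02q, supply p = 2 + 0.002q.
Competitive equilibrium: 156 − 0.02q = 2 + 0.002q → q* = 7000, p* = 16.
At q = 1841: demand price = 156 − 0.02·1841 = 119.18; supply price = 2 + 0.002·1841 = 5.682.
Δq = 7000 − 1841 = 5159; wedge = 119.18 − 5.682 = 113.498.
The triangle = ½ × 5159 × 113.498 = $292768.091.

$292768.091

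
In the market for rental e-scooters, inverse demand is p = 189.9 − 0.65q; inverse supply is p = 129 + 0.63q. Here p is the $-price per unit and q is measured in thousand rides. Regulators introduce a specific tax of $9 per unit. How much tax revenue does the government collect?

Competitive equilibrium: 189.9 − 0.65q = 129 + 0.63q → q* = 47.5781, p* = 158.9742.
With the tax, the buyer price exceeds the seller price by 9: (189.9 − 0.65q) − (129 + 0.63q) = 9 → q' = 40.5469.
Tax revenue = 9 × 40.5469 = $364.92 thousand.

$364.92 thousand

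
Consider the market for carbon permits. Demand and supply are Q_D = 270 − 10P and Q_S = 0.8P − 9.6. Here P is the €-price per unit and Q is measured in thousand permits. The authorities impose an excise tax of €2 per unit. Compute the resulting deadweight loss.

€1.48 thousand

In inverse form: demand P = 27 − 0.1Q, supply P = 12 + 1.25Q.
Competitive equilibrium: 27 − 0.1Q = 12 + 1.25Q → Q* = 11.1111, P* = 25.8889.
With the tax, the buyer price exceeds the seller price by 2: (27 − 0.1Q) − (12 + 1.25Q) = 2 → Q' = 9.6296.
ΔQ = 11.1111 − 9.6296 = 1.4815; the wedge equals the tax, 2.
The triangle = ½ × 1.4815 × 2 = €1.48 thousand.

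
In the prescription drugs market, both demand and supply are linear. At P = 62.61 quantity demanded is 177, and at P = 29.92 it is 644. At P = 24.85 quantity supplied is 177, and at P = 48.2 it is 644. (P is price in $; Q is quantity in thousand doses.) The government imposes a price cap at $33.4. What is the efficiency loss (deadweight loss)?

$1238.41 thousand

Demand slope = (29.92 − 62.61)/(644 − 177) = −0.07, so P = 75 − 0.07Q.
Supply slope = (48.2 − 24.85)/(644 − 177) = 0.05, so P = 16 + 0.05Q.
Competitive equilibrium: 75 − 0.07Q = 16 + 0.05Q → Q* = 491.6667, P* = 40.5833.
At the ceiling P = 33.4, quantity supplied = (33.4 − 16)/0.05 = 348.
Willingness to pay at Q' = 348: 75 − 0.07·348 = 50.64.
ΔQ = 491.6667 − 348 = 143.6667; wedge = 50.64 − 33.4 = 17.24.
The triangle = ½ × 143.6667 × 17.24 = $1238.41 thousand.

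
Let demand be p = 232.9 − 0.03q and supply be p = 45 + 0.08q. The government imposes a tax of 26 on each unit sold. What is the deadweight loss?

3072.73

Competitive equilibrium: 232.9 − 0.03q = 45 + 0.08q → q* = 1708.1818, p* = 181.6545.
With the tax, the buyer price exceeds the seller price by 26: (232.9 − 0.03q) − (45 + 0.08q) = 26 → q' = 1471.8182.
Δq = 1708.1818 − 1471.8182 = 236.3636; the wedge equals the tax, 26.
Welfare loss = ½ × 236.3636 × 26 = 3072.73.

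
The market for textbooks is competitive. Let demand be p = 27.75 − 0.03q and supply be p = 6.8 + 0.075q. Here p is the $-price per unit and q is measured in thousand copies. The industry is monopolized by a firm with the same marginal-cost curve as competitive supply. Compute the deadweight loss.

Competitive equilibrium: 27.75 − 0.03q = 6.8 + 0.075q → q* = 199.5238, p* = 21.7643.
Marginal revenue: MR = 27.75 − 0.06q. Set MR = MC: 27.75 − 0.06q = 6.8 + 0.075q → q_m = 155.1852.
Price p_m = 27.75 − 0.03·155.1852 = 23.0944; MC(q_m) = 6.8 + 0.075·155.1852 = 18.4389.
Competitive q* = 199.5238, so Δq = 44.3386; wedge = 23.0944 − 18.4389 = 4.6555.
DWL = ½ × 44.3386 × 4.6555 = $103.21 thousand.

$103.21 thousand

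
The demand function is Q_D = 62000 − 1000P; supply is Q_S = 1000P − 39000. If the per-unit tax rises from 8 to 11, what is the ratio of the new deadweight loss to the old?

1.891

In inverse form: demand P = 62 − 0.001Q, supply P = 39 + 0.001Q.
Competitive equilibrium: 62 − 0.001Q = 39 + 0.001Q → Q* = 11500, P* = 50.5.
For a per-unit tax t: ΔQ = t/0.002, so DWL = ½·t·(t/0.002) = t²/0.004.
At t = 8: DWL = 16000. At t = 11: DWL = 30250.
Ratio = (11/8)² = 1.891.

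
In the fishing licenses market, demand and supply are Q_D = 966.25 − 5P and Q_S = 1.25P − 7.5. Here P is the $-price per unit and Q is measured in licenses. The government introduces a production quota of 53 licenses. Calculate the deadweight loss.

In inverse form: demand P = 193.25 − 0.2Q, supply P = 6 + 0.8Q.
Competitive equilibrium: 193.25 − 0.2Q = 6 + 0.8Q → Q* = 187.25, P* = 155.8.
At Q = 53: demand price = 193.25 − 0.2·53 = 182.65; supply price = 6 + 0.8·53 = 48.4.
ΔQ = 187.25 − 53 = 134.25; wedge = 182.65 − 48.4 = 134.25.
The triangle = ½ × 134.25 × 134.25 = $9011.53.

$9011.53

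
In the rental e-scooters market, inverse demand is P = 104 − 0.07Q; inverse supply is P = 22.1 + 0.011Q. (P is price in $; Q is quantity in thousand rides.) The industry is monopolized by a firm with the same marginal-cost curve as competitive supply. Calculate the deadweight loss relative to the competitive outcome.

$8898.05 thousand

Competitive equilibrium: 104 − 0.07Q = 22.1 + 0.011Q → Q* = 1011.11111, P* = 33.22222.
Marginal revenue: MR = 104 − 0.14Q. Set MR = MC: 104 − 0.14Q = 22.1 + 0.011Q → Q_m = 542.38411.
Price P_m = 104 − 0.07·542.38411 = 66.03311; MC(Q_m) = 22.1 + 0.011·542.38411 = 28.06623.
Competitive Q* = 1011.11111, so ΔQ = 468.727; wedge = 66.03311 − 28.06623 = 37.96688.
The triangle = ½ × 468.727 × 37.96688 = $8898.05 thousand.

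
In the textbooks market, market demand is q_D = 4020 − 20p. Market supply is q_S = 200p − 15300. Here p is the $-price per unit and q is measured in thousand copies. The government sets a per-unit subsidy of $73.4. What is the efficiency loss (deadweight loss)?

In inverse form: demand p = 201 − 0.05q, supply p = 76.5 + 0.005q.
Competitive equilibrium: 201 − 0.05q = 76.5 + 0.005q → q* = 2263.6364, p* = 87.8182.
The subsidy lowers effective supply by 73.4: p = 3.1 + 0.005q.
New quantity: 201 − 0.05q = 3.1 + 0.005q → q' = 3598.1818.
Overproduction Δq = 3598.1818 − 2263.6364 = 1334.5454; wedge = subsidy = 73.4.
The triangle = ½ × 1334.5454 × 73.4 = $48977.82 thousand.

$48977.82 thousand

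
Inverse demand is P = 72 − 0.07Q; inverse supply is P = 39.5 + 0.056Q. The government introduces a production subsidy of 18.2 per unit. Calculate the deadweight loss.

1314.44

Competitive equilibrium: 72 − 0.07Q = 39.5 + 0.056Q → Q* = 257.9365, P* = 53.9444.
The subsidy lowers effective supply by 18.2: P = 21.3 + 0.056Q.
New quantity: 72 − 0.07Q = 21.3 + 0.056Q → Q' = 402.381.
Overproduction ΔQ = 402.381 − 257.9365 = 144.4445; wedge = subsidy = 18.2.
Welfare loss = ½ × 144.4445 × 18.2 = 1314.44.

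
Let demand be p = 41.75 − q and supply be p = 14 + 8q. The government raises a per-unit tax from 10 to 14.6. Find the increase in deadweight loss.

Competitive equilibrium: 41.75 − q = 14 + 8q → q* = 3.0833, p* = 38.6667.
For a per-unit tax t: Δq = t/9, so DWL = ½·t·(t/9) = t²/18.
At t = 10: DWL = 5.556. At t = 14.6: DWL = 11.842.
Increase = 11.842 − 5.556 = 6.29.

6.29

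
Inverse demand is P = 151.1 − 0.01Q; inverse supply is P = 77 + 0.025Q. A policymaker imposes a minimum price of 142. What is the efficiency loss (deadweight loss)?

25500.89

Competitive equilibrium: 151.1 − 0.01Q = 77 + 0.025Q → Q* = 2117.1429, P* = 129.9286.
At the floor P = 142, quantity demanded = (151.1 − 142)/0.01 = 910.
Sellers' marginal cost at Q' = 910: 77 + 0.025·910 = 99.75.
ΔQ = 2117.1429 − 910 = 1207.1429; wedge = 142 − 99.75 = 42.25.
DWL = ½ × 1207.1429 × 42.25 = 25500.89.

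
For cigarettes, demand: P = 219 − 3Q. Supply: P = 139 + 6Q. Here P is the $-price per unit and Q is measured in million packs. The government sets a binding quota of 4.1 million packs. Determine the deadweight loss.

$103.20 million

Competitive equilibrium: 219 − 3Q = 139 + 6Q → Q* = 8.8889, P* = 192.3333.
At Q = 4.1: demand price = 219 − 3·4.1 = 206.7; supply price = 139 + 6·4.1 = 163.6.
ΔQ = 8.8889 − 4.1 = 4.7889; wedge = 206.7 − 163.6 = 43.1.
Welfare loss = ½ × 4.7889 × 43.1 = $103.20 million.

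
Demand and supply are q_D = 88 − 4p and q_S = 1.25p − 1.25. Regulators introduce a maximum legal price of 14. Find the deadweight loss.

7.38

In inverse form: demand p = 22 − 0.25q, supply p = 1 + 0.8q.
Competitive equilibrium: 22 − 0.25q = 1 + 0.8q → q* = 20, p* = 17.
At the ceiling p = 14, quantity supplied = (14 − 1)/0.8 = 16.25.
Willingness to pay at q' = 16.25: 22 − 0.25·16.25 = 17.9375.
Δq = 20 − 16.25 = 3.75; wedge = 17.9375 − 14 = 3.9375.
The triangle = ½ × 3.75 × 3.9375 = 7.38.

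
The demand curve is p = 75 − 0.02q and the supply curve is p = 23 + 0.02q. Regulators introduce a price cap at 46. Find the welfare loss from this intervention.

450

Competitive equilibrium: 75 − 0.02q = 23 + 0.02q → q* = 1300, p* = 49.
At the ceiling p = 46, quantity supplied = (46 − 23)/0.02 = 1150.
Willingness to pay at q' = 1150: 75 − 0.02·1150 = 52.
Δq = 1300 − 1150 = 150; wedge = 52 − 46 = 6.
Deadweight loss = ½ × 150 × 6 = 450.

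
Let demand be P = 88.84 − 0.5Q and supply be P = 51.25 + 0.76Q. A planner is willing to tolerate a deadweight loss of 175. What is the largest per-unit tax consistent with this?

21

Competitive equilibrium: 88.84 − 0.5Q = 51.25 + 0.76Q → Q* = 29.8333, P* = 73.9233.
A tax t gives ΔQ = t/1.26 and wedge t, so DWL = t²/2.52.
t²/2.52 = 175 → t² = 441 → t = 21.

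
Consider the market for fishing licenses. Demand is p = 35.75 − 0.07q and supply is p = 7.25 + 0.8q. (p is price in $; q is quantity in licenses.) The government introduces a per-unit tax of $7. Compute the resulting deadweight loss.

$28.16

Competitive equilibrium: 35.75 − 0.07q = 7.25 + 0.8q → q* = 32.7586, p* = 33.4569.
With the tax, the buyer price exceeds the seller price by 7: (35.75 − 0.07q) − (7.25 + 0.8q) = 7 → q' = 24.7126.
Δq = 32.7586 − 24.7126 = 8.046; the wedge equals the tax, 7.
Welfare loss = ½ × 8.046 × 7 = $28.16.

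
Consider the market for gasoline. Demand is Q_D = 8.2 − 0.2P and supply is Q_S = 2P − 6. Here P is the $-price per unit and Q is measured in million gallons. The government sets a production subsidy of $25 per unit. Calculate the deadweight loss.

$56.82 million

In inverse form: demand P = 41 − 5Q, supply P = 3 + 0.5Q.
Competitive equilibrium: 41 − 5Q = 3 + 0.5Q → Q* = 6.9091, P* = 6.4545.
The subsidy lowers effective supply by 25: P = 0.5Q − 22.
New quantity: 41 − 5Q = 0.5Q − 22 → Q' = 11.4545.
Overproduction ΔQ = 11.4545 − 6.9091 = 4.5454; wedge = subsidy = 25.
DWL = ½ × 4.5454 × 25 = $56.82 million.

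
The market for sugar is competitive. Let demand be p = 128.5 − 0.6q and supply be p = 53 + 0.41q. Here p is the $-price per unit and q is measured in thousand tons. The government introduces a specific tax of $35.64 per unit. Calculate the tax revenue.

Competitive equilibrium: 128.5 − 0.6q = 53 + 0.41q → q* = 74.7525, p* = 83.6485.
With the tax, the buyer price exceeds the seller price by 35.64: (128.5 − 0.6q) − (53 + 0.41q) = 35.64 → q' = 39.4653.
Tax revenue = 35.64 × 39.4653 = $1406.54 thousand.

$1406.54 thousand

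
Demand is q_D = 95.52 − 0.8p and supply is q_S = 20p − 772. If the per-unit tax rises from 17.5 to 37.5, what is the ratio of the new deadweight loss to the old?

4.592

In inverse form: demand p = 119.4 − 1.25q, supply p = 38.6 + 0.05q.
Competitive equilibrium: 119.4 − 1.25q = 38.6 + 0.05q → q* = 62.1538, p* = 41.7077.
For a per-unit tax t: Δq = t/1.3, so DWL = ½·t·(t/1.3) = t²/2.6.
At t = 17.5: DWL = 117.788. At t = 37.5: DWL = 540.865.
Ratio = (37.5/17.5)² = 4.592.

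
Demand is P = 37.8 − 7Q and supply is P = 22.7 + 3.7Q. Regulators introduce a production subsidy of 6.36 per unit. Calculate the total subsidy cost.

Competitive equilibrium: 37.8 − 7Q = 22.7 + 3.7Q → Q* = 1.4112, P* = 27.9215.
The subsidy lowers effective supply by 6.36: P = 16.34 + 3.7Q.
New quantity: 37.8 − 7Q = 16.34 + 3.7Q → Q' = 2.0056.
Total subsidy cost = 6.36 × 2.0056 = 12.76.

12.76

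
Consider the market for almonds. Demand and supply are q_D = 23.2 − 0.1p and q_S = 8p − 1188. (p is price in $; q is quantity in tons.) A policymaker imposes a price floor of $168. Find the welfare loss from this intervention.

In inverse form: demand p = 232 − 10q, supply p = 148.5 + 0.125q.
Competitive equilibrium: 232 − 10q = 148.5 + 0.125q → q* = 8.2469, p* = 149.5309.
At the floor p = 168, quantity demanded = (232 − 168)/10 = 6.4.
Sellers' marginal cost at q' = 6.4: 148.5 + 0.125·6.4 = 149.3.
Δq = 8.2469 − 6.4 = 1.8469; wedge = 168 − 149.3 = 18.7.
Welfare loss = ½ × 1.8469 × 18.7 = $17.27.

$17.27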